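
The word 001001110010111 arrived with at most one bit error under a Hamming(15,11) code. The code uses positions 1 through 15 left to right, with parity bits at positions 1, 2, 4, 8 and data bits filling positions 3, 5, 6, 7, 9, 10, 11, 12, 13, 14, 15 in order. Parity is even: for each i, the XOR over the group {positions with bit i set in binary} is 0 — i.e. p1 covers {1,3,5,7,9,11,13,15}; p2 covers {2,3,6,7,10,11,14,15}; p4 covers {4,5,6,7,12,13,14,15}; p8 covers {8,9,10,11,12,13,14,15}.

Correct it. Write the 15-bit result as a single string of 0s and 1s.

s1 (pos 1,3,5,7,9,11,13,15): 0⊕1⊕0⊕1⊕0⊕1⊕1⊕1 = 1
s2 (pos 2,3,6,7,10,11,14,15): 0⊕1⊕1⊕1⊕0⊕1⊕1⊕1 = 0
s4 (pos 4,5,6,7,12,13,14,15): 0⊕0⊕1⊕1⊕0⊕1⊕1⊕1 = 1
s8 (pos 8,9,10,11,12,13,14,15): 1⊕0⊕0⊕1⊕0⊕1⊕1⊕1 = 1
Syndrome s8…s1 = 1101 → error at position 13.
Flip position 13: 001001110010111 → 001001110010011

001001110010011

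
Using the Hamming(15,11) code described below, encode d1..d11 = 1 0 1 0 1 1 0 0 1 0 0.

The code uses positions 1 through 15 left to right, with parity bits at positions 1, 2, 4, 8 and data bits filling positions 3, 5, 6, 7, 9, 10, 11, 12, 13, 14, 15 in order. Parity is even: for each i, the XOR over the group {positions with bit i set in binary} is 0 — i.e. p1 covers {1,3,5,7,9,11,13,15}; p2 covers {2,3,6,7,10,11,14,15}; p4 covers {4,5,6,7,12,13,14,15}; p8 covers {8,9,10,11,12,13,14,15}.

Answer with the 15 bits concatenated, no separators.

Place data at non-parity positions: p1 p2 1 p4 0 1 0 p8 1 1 0 0 1 0 0
p1 (pos 1,3,5,7,9,11,13,15): XOR of data positions = 1⊕0⊕0⊕1⊕0⊕1⊕0 = 1
p2 (pos 2,3,6,7,10,11,14,15): XOR of data positions = 1⊕1⊕0⊕1⊕0⊕0⊕0 = 1
p4 (pos 4,5,6,7,12,13,14,15): XOR of data positions = 0⊕1⊕0⊕0⊕1⊕0⊕0 = 0
p8 (pos 8,9,10,11,12,13,14,15): XOR of data positions = 1⊕1⊕0⊕0⊕1⊕0⊕0 = 1
Codeword: 111001011100100

111001011100100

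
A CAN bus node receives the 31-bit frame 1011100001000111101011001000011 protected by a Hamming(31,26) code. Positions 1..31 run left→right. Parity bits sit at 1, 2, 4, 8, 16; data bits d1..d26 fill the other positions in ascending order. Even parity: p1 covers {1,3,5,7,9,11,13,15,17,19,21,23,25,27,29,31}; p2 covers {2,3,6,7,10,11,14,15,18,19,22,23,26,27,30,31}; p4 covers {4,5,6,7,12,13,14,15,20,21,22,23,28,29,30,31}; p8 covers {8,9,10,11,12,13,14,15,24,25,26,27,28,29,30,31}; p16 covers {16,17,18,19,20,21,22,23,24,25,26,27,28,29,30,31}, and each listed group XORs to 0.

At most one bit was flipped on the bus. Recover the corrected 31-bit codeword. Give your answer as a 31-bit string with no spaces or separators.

s1 (pos 1,3,5,7,9,11,13,15,17,19,21,23,25,27,29,31): 1⊕1⊕1⊕0⊕0⊕0⊕0⊕1⊕1⊕1⊕1⊕0⊕1⊕0⊕0⊕1 = 1
s2 (pos 2,3,6,7,10,11,14,15,18,19,22,23,26,27,30,31): 0⊕1⊕0⊕0⊕1⊕0⊕1⊕1⊕0⊕1⊕1⊕0⊕0⊕0⊕1⊕1 = 0
s4 (pos 4,5,6,7,12,13,14,15,20,21,22,23,28,29,30,31): 1⊕1⊕0⊕0⊕0⊕0⊕1⊕1⊕0⊕1⊕1⊕0⊕0⊕0⊕1⊕1 = 0
s8 (pos 8,9,10,11,12,13,14,15,24,25,26,27,28,29,30,31): 0⊕0⊕1⊕0⊕0⊕0⊕1⊕1⊕0⊕1⊕0⊕0⊕0⊕0⊕1⊕1 = 0
s16 (pos 16,17,18,19,20,21,22,23,24,25,26,27,28,29,30,31): 1⊕1⊕0⊕1⊕0⊕1⊕1⊕0⊕0⊕1⊕0⊕0⊕0⊕0⊕1⊕1 = 0
Syndrome s16…s1 = 00001 → error at position 1.
Flip position 1: 1011100001000111101011001000011 → 0011100001000111101011001000011

0011100001000111101011001000011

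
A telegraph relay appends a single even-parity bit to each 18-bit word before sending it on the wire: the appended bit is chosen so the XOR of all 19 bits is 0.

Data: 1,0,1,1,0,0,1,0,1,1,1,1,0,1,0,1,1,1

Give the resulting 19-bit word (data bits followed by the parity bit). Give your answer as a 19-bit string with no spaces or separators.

1011001011110101110

XOR of the 18 data bits: 1⊕0⊕1⊕1⊕0⊕0⊕1⊕0⊕1⊕1⊕1⊕1⊕0⊕1⊕0⊕1⊕1⊕1 = 0
Parity bit = 0 (so all 19 bits XOR to 0).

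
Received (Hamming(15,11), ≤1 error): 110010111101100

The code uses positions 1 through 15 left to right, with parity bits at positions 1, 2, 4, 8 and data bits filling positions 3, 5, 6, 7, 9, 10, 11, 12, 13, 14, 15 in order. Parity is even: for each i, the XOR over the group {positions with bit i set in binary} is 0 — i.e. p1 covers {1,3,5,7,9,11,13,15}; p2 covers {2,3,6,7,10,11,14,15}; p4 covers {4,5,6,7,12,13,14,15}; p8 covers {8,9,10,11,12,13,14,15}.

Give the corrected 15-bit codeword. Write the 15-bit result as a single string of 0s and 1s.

110010111111100

s1 (pos 1,3,5,7,9,11,13,15): 1⊕0⊕1⊕1⊕1⊕0⊕1⊕0 = 1
s2 (pos 2,3,6,7,10,11,14,15): 1⊕0⊕0⊕1⊕1⊕0⊕0⊕0 = 1
s4 (pos 4,5,6,7,12,13,14,15): 0⊕1⊕0⊕1⊕1⊕1⊕0⊕0 = 0
s8 (pos 8,9,10,11,12,13,14,15): 1⊕1⊕1⊕0⊕1⊕1⊕0⊕0 = 1
Syndrome s8…s1 = 1011 → error at position 11.
Flip position 11: 110010111101100 → 110010111111100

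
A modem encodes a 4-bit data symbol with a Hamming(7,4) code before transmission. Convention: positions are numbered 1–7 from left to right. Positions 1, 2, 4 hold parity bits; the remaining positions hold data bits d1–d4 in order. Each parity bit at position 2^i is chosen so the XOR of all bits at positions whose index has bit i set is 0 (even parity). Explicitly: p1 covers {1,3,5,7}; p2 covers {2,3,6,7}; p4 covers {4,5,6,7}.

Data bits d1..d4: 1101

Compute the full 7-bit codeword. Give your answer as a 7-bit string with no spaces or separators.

1010101

Place data at non-parity positions: p1 p2 1 p4 1 0 1
p1 (pos 1,3,5,7): XOR of data positions = 1⊕1⊕1 = 1
p2 (pos 2,3,6,7): XOR of data positions = 1⊕0⊕1 = 0
p4 (pos 4,5,6,7): XOR of data positions = 1⊕0⊕1 = 0
Codeword: 1010101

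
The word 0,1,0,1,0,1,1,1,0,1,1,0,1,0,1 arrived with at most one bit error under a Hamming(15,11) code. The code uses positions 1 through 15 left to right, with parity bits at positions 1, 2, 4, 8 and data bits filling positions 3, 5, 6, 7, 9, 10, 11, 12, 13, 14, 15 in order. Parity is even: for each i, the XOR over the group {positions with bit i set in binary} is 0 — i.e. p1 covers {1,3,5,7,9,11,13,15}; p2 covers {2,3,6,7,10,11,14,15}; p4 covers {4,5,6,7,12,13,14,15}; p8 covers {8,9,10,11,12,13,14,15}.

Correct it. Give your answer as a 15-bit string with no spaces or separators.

s1 (pos 1,3,5,7,9,11,13,15): 0⊕0⊕0⊕1⊕0⊕1⊕1⊕1 = 0
s2 (pos 2,3,6,7,10,11,14,15): 1⊕0⊕1⊕1⊕1⊕1⊕0⊕1 = 0
s4 (pos 4,5,6,7,12,13,14,15): 1⊕0⊕1⊕1⊕0⊕1⊕0⊕1 = 1
s8 (pos 8,9,10,11,12,13,14,15): 1⊕0⊕1⊕1⊕0⊕1⊕0⊕1 = 1
Syndrome s8…s1 = 1100 → error at position 12.
Flip position 12: 010101110110101 → 010101110111101

010101110111101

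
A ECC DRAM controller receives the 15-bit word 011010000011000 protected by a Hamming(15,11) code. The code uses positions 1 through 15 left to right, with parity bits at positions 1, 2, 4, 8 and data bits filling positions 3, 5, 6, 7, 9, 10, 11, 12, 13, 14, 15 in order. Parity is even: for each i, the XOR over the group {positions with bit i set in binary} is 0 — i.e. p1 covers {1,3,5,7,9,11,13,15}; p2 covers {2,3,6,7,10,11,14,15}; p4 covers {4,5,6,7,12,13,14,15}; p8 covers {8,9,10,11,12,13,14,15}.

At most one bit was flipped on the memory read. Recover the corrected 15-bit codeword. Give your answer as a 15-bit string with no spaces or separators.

s1 (pos 1,3,5,7,9,11,13,15): 0⊕1⊕1⊕0⊕0⊕1⊕0⊕0 = 1
s2 (pos 2,3,6,7,10,11,14,15): 1⊕1⊕0⊕0⊕0⊕1⊕0⊕0 = 1
s4 (pos 4,5,6,7,12,13,14,15): 0⊕1⊕0⊕0⊕1⊕0⊕0⊕0 = 0
s8 (pos 8,9,10,11,12,13,14,15): 0⊕0⊕0⊕1⊕1⊕0⊕0⊕0 = 0
Syndrome s8…s1 = 0011 → error at position 3.
Flip position 3: 011010000011000 → 010010000011000

010010000011000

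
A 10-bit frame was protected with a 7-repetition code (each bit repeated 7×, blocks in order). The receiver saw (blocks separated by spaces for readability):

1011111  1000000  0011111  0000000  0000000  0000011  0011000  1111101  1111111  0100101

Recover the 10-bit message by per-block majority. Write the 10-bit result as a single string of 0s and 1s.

1010000110

Block 1 (1011111): 6 ones → 1
Block 2 (1000000): 1 one → 0
Block 3 (0011111): 5 ones → 1
Block 4 (0000000): 0 ones → 0
Block 5 (0000000): 0 ones → 0
Block 6 (0000011): 2 ones → 0
Block 7 (0011000): 2 ones → 0
Block 8 (1111101): 6 ones → 1
Block 9 (1111111): 7 ones → 1
Block 10 (0100101): 3 ones → 0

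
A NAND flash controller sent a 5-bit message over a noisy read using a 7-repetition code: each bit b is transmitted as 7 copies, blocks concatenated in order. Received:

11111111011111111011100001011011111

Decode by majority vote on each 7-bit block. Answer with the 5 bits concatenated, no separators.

11101

Block 1 (1111111): 7 ones → 1
Block 2 (1011111): 6 ones → 1
Block 3 (1110111): 6 ones → 1
Block 4 (0000101): 2 ones → 0
Block 5 (1011111): 6 ones → 1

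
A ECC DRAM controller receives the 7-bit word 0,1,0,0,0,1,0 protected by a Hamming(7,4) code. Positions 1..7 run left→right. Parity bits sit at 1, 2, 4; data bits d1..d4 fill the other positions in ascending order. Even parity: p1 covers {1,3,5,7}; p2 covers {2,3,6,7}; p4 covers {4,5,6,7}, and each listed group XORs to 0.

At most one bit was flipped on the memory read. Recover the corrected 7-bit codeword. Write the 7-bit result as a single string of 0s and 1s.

s1 (pos 1,3,5,7): 0⊕0⊕0⊕0 = 0
s2 (pos 2,3,6,7): 1⊕0⊕1⊕0 = 0
s4 (pos 4,5,6,7): 0⊕0⊕1⊕0 = 1
Syndrome s4…s1 = 100 → error at position 4.
Flip position 4: 0100010 → 0101010

0101010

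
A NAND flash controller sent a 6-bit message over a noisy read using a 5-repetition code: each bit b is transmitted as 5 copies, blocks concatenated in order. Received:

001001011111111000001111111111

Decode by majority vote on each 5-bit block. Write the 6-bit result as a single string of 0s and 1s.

Block 1 (00100): 1 one → 0
Block 2 (10111): 4 ones → 1
Block 3 (11111): 5 ones → 1
Block 4 (00000): 0 ones → 0
Block 5 (11111): 5 ones → 1
Block 6 (11111): 5 ones → 1

011011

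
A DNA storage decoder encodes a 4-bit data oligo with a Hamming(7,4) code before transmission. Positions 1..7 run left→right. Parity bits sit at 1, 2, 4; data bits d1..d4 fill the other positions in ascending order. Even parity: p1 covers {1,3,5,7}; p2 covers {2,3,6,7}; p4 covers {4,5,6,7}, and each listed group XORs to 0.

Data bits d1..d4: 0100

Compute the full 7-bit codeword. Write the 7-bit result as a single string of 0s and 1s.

Place data at non-parity positions: p1 p2 0 p4 1 0 0
p1 (pos 1,3,5,7): XOR of data positions = 0⊕1⊕0 = 1
p2 (pos 2,3,6,7): XOR of data positions = 0⊕0⊕0 = 0
p4 (pos 4,5,6,7): XOR of data positions = 1⊕0⊕0 = 1
Codeword: 1001100

1001100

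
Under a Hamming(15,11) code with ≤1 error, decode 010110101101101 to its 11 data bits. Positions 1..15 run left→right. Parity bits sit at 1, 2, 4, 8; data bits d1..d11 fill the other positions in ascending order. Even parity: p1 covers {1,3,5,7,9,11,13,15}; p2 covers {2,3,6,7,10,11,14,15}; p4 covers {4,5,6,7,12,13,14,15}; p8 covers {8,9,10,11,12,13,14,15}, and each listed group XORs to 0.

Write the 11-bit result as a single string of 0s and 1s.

01010101101

s1 (pos 1,3,5,7,9,11,13,15): 0⊕0⊕1⊕1⊕1⊕0⊕1⊕1 = 1
s2 (pos 2,3,6,7,10,11,14,15): 1⊕0⊕0⊕1⊕1⊕0⊕0⊕1 = 0
s4 (pos 4,5,6,7,12,13,14,15): 1⊕1⊕0⊕1⊕1⊕1⊕0⊕1 = 0
s8 (pos 8,9,10,11,12,13,14,15): 0⊕1⊕1⊕0⊕1⊕1⊕0⊕1 = 1
Syndrome s8…s1 = 1001 → error at position 9.
Flip position 9: 010110101101101 → 010110100101101
Read data bits from positions 3,5,6,7,9,10,11,12,13,14,15: 01010101101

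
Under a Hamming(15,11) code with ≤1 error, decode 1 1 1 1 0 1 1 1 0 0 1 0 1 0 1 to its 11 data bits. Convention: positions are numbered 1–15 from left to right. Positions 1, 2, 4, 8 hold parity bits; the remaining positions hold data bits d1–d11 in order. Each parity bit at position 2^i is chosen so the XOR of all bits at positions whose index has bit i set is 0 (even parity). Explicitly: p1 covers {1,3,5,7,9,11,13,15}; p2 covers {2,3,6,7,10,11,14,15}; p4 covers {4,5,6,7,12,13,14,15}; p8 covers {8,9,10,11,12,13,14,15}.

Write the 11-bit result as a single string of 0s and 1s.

s1 (pos 1,3,5,7,9,11,13,15): 1⊕1⊕0⊕1⊕0⊕1⊕1⊕1 = 0
s2 (pos 2,3,6,7,10,11,14,15): 1⊕1⊕1⊕1⊕0⊕1⊕0⊕1 = 0
s4 (pos 4,5,6,7,12,13,14,15): 1⊕0⊕1⊕1⊕0⊕1⊕0⊕1 = 1
s8 (pos 8,9,10,11,12,13,14,15): 1⊕0⊕0⊕1⊕0⊕1⊕0⊕1 = 0
Syndrome s8…s1 = 0100 → error at position 4.
Flip position 4: 111101110010101 → 111001110010101
Read data bits from positions 3,5,6,7,9,10,11,12,13,14,15: 10110010101

10110010101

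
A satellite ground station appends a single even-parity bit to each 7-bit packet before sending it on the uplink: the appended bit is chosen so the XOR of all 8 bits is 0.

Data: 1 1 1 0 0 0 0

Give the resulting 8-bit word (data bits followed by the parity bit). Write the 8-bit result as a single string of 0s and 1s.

11100001

XOR of the 7 data bits: 1⊕1⊕1⊕0⊕0⊕0⊕0 = 1
Parity bit = 1 (so all 8 bits XOR to 0).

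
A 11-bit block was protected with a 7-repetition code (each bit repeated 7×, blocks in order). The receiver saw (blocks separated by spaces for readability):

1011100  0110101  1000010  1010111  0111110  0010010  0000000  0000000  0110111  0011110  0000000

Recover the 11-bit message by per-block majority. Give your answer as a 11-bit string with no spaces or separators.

11011000110

Block 1 (1011100): 4 ones → 1
Block 2 (0110101): 4 ones → 1
Block 3 (1000010): 2 ones → 0
Block 4 (1010111): 5 ones → 1
Block 5 (0111110): 5 ones → 1
Block 6 (0010010): 2 ones → 0
Block 7 (0000000): 0 ones → 0
Block 8 (0000000): 0 ones → 0
Block 9 (0110111): 5 ones → 1
Block 10 (0011110): 4 ones → 1
Block 11 (0000000): 0 ones → 0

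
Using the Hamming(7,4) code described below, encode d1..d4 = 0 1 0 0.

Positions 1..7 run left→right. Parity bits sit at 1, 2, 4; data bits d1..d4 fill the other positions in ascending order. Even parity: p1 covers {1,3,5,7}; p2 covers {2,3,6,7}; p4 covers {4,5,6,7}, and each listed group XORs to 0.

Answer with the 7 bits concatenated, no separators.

1001100

Place data at non-parity positions: p1 p2 0 p4 1 0 0
p1 (pos 1,3,5,7): XOR of data positions = 0⊕1⊕0 = 1
p2 (pos 2,3,6,7): XOR of data positions = 0⊕0⊕0 = 0
p4 (pos 4,5,6,7): XOR of data positions = 1⊕0⊕0 = 1
Codeword: 1001100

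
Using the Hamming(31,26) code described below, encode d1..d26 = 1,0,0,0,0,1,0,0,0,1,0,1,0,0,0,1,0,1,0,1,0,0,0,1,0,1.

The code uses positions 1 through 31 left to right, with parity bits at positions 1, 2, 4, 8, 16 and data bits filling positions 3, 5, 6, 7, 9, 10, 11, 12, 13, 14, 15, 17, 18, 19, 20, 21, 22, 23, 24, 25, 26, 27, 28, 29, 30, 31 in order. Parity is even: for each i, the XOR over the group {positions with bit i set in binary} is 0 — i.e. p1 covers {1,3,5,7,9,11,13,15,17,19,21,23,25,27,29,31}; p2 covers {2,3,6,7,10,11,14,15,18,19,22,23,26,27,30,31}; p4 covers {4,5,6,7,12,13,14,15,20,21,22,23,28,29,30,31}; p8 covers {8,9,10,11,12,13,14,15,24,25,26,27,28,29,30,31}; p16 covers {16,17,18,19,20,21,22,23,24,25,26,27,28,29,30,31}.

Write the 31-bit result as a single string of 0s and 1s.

1111000101000100100010101000101

Place data at non-parity positions: p1 p2 1 p4 0 0 0 p8 0 1 0 0 0 1 0 p16 1 0 0 0 1 0 1 0 1 0 0 0 1 0 1
p1 (pos 1,3,5,7,9,11,13,15,17,19,21,23,25,27,29,31): XOR of data positions = 1⊕0⊕0⊕0⊕0⊕0⊕0⊕1⊕0⊕1⊕1⊕1⊕0⊕1⊕1 = 1
p2 (pos 2,3,6,7,10,11,14,15,18,19,22,23,26,27,30,31): XOR of data positions = 1⊕0⊕0⊕1⊕0⊕1⊕0⊕0⊕0⊕0⊕1⊕0⊕0⊕0⊕1 = 1
p4 (pos 4,5,6,7,12,13,14,15,20,21,22,23,28,29,30,31): XOR of data positions = 0⊕0⊕0⊕0⊕0⊕1⊕0⊕0⊕1⊕0⊕1⊕0⊕1⊕0⊕1 = 1
p8 (pos 8,9,10,11,12,13,14,15,24,25,26,27,28,29,30,31): XOR of data positions = 0⊕1⊕0⊕0⊕0⊕1⊕0⊕0⊕1⊕0⊕0⊕0⊕1⊕0⊕1 = 1
p16 (pos 16,17,18,19,20,21,22,23,24,25,26,27,28,29,30,31): XOR of data positions = 1⊕0⊕0⊕0⊕1⊕0⊕1⊕0⊕1⊕0⊕0⊕0⊕1⊕0⊕1 = 0
Codeword: 1111000101000100100010101000101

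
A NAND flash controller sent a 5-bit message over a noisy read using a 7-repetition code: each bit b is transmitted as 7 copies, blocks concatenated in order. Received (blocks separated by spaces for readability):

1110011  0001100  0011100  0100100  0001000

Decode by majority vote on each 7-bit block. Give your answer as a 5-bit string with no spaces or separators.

10000

Block 1 (1110011): 5 ones → 1
Block 2 (0001100): 2 ones → 0
Block 3 (0011100): 3 ones → 0
Block 4 (0100100): 2 ones → 0
Block 5 (0001000): 1 one → 0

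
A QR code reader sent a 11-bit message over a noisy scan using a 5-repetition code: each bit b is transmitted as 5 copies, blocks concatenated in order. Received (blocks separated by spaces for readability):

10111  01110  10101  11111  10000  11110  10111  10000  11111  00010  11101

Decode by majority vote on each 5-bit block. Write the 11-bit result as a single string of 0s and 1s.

Block 1 (10111): 4 ones → 1
Block 2 (01110): 3 ones → 1
Block 3 (10101): 3 ones → 1
Block 4 (11111): 5 ones → 1
Block 5 (10000): 1 one → 0
Block 6 (11110): 4 ones → 1
Block 7 (10111): 4 ones → 1
Block 8 (10000): 1 one → 0
Block 9 (11111): 5 ones → 1
Block 10 (00010): 1 one → 0
Block 11 (11101): 4 ones → 1

11110110101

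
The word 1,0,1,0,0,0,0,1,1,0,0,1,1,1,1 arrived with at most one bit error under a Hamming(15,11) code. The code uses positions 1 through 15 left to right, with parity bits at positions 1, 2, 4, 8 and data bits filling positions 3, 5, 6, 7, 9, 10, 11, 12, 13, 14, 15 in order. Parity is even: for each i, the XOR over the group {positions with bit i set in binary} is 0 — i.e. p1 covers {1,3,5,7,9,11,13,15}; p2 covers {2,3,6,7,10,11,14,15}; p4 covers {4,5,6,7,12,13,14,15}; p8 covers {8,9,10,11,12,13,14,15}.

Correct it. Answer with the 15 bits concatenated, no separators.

s1 (pos 1,3,5,7,9,11,13,15): 1⊕1⊕0⊕0⊕1⊕0⊕1⊕1 = 1
s2 (pos 2,3,6,7,10,11,14,15): 0⊕1⊕0⊕0⊕0⊕0⊕1⊕1 = 1
s4 (pos 4,5,6,7,12,13,14,15): 0⊕0⊕0⊕0⊕1⊕1⊕1⊕1 = 0
s8 (pos 8,9,10,11,12,13,14,15): 1⊕1⊕0⊕0⊕1⊕1⊕1⊕1 = 0
Syndrome s8…s1 = 0011 → error at position 3.
Flip position 3: 101000011001111 → 100000011001111

100000011001111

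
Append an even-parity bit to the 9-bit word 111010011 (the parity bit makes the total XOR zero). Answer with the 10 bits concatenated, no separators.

XOR of the 9 data bits: 1⊕1⊕1⊕0⊕1⊕0⊕0⊕1⊕1 = 0
Parity bit = 0 (so all 10 bits XOR to 0).

1110100110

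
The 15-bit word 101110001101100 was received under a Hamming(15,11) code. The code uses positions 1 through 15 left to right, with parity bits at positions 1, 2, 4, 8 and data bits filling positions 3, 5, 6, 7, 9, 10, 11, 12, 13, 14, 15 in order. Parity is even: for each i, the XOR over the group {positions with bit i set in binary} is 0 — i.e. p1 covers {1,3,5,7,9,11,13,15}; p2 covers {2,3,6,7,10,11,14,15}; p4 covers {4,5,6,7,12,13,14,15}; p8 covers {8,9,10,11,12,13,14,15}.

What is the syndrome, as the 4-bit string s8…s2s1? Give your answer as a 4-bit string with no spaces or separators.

s1 (pos 1,3,5,7,9,11,13,15): 1⊕1⊕1⊕0⊕1⊕0⊕1⊕0 = 1
s2 (pos 2,3,6,7,10,11,14,15): 0⊕1⊕0⊕0⊕1⊕0⊕0⊕0 = 0
s4 (pos 4,5,6,7,12,13,14,15): 1⊕1⊕0⊕0⊕1⊕1⊕0⊕0 = 0
s8 (pos 8,9,10,11,12,13,14,15): 0⊕1⊕1⊕0⊕1⊕1⊕0⊕0 = 0
Syndrome s8…s1 = 0001 → error at position 1.

0001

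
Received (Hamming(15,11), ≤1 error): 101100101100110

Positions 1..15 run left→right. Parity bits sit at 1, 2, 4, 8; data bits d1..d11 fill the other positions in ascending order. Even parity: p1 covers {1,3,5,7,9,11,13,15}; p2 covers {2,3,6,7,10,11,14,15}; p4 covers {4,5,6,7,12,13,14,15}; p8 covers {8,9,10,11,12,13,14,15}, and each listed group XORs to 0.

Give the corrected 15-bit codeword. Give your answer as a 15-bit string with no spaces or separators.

s1 (pos 1,3,5,7,9,11,13,15): 1⊕1⊕0⊕1⊕1⊕0⊕1⊕0 = 1
s2 (pos 2,3,6,7,10,11,14,15): 0⊕1⊕0⊕1⊕1⊕0⊕1⊕0 = 0
s4 (pos 4,5,6,7,12,13,14,15): 1⊕0⊕0⊕1⊕0⊕1⊕1⊕0 = 0
s8 (pos 8,9,10,11,12,13,14,15): 0⊕1⊕1⊕0⊕0⊕1⊕1⊕0 = 0
Syndrome s8…s1 = 0001 → error at position 1.
Flip position 1: 101100101100110 → 001100101100110

001100101100110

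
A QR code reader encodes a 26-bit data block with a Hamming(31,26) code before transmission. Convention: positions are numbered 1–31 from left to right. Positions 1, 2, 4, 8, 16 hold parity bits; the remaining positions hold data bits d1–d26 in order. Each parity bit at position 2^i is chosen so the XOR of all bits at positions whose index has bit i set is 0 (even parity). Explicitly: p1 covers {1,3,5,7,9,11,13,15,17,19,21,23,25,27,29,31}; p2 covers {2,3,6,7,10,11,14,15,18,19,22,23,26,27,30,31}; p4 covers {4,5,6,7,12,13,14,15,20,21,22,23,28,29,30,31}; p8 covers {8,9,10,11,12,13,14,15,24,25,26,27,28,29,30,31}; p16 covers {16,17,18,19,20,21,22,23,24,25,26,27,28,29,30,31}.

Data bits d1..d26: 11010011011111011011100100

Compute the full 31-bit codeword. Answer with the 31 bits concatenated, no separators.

0110101000110111111011011100100

Place data at non-parity positions: p1 p2 1 p4 1 0 1 p8 0 0 1 1 0 1 1 p16 1 1 1 0 1 1 0 1 1 1 0 0 1 0 0
p1 (pos 1,3,5,7,9,11,13,15,17,19,21,23,25,27,29,31): XOR of data positions = 1⊕1⊕1⊕0⊕1⊕0⊕1⊕1⊕1⊕1⊕0⊕1⊕0⊕1⊕0 = 0
p2 (pos 2,3,6,7,10,11,14,15,18,19,22,23,26,27,30,31): XOR of data positions = 1⊕0⊕1⊕0⊕1⊕1⊕1⊕1⊕1⊕1⊕0⊕1⊕0⊕0⊕0 = 1
p4 (pos 4,5,6,7,12,13,14,15,20,21,22,23,28,29,30,31): XOR of data positions = 1⊕0⊕1⊕1⊕0⊕1⊕1⊕0⊕1⊕1⊕0⊕0⊕1⊕0⊕0 = 0
p8 (pos 8,9,10,11,12,13,14,15,24,25,26,27,28,29,30,31): XOR of data positions = 0⊕0⊕1⊕1⊕0⊕1⊕1⊕1⊕1⊕1⊕0⊕0⊕1⊕0⊕0 = 0
p16 (pos 16,17,18,19,20,21,22,23,24,25,26,27,28,29,30,31): XOR of data positions = 1⊕1⊕1⊕0⊕1⊕1⊕0⊕1⊕1⊕1⊕0⊕0⊕1⊕0⊕0 = 1
Codeword: 0110101000110111111011011100100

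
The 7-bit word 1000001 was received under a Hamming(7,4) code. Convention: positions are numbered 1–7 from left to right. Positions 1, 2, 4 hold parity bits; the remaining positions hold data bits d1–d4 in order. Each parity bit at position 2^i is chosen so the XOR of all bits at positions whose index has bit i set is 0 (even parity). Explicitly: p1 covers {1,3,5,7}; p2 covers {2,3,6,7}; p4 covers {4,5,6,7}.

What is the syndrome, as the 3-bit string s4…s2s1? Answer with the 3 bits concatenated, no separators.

110

s1 (pos 1,3,5,7): 1⊕0⊕0⊕1 = 0
s2 (pos 2,3,6,7): 0⊕0⊕0⊕1 = 1
s4 (pos 4,5,6,7): 0⊕0⊕0⊕1 = 1
Syndrome s4…s1 = 110 → error at position 6.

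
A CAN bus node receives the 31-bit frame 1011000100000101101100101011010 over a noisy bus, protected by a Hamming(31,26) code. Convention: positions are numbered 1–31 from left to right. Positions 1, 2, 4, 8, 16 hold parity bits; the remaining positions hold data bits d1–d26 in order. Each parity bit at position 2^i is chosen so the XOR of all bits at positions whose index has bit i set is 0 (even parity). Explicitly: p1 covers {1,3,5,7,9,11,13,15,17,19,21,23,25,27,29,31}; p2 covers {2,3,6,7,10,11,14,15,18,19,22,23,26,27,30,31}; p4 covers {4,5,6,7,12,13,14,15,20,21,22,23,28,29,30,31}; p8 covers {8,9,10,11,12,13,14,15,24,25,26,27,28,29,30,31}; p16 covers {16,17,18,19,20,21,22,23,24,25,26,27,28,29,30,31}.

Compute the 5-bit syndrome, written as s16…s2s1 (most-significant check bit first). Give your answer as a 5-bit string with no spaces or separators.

s1 (pos 1,3,5,7,9,11,13,15,17,19,21,23,25,27,29,31): 1⊕1⊕0⊕0⊕0⊕0⊕0⊕0⊕1⊕1⊕0⊕1⊕1⊕1⊕0⊕0 = 1
s2 (pos 2,3,6,7,10,11,14,15,18,19,22,23,26,27,30,31): 0⊕1⊕0⊕0⊕0⊕0⊕1⊕0⊕0⊕1⊕0⊕1⊕0⊕1⊕1⊕0 = 0
s4 (pos 4,5,6,7,12,13,14,15,20,21,22,23,28,29,30,31): 1⊕0⊕0⊕0⊕0⊕0⊕1⊕0⊕1⊕0⊕0⊕1⊕1⊕0⊕1⊕0 = 0
s8 (pos 8,9,10,11,12,13,14,15,24,25,26,27,28,29,30,31): 1⊕0⊕0⊕0⊕0⊕0⊕1⊕0⊕0⊕1⊕0⊕1⊕1⊕0⊕1⊕0 = 0
s16 (pos 16,17,18,19,20,21,22,23,24,25,26,27,28,29,30,31): 1⊕1⊕0⊕1⊕1⊕0⊕0⊕1⊕0⊕1⊕0⊕1⊕1⊕0⊕1⊕0 = 1
Syndrome s16…s1 = 10001 → error at position 17.

10001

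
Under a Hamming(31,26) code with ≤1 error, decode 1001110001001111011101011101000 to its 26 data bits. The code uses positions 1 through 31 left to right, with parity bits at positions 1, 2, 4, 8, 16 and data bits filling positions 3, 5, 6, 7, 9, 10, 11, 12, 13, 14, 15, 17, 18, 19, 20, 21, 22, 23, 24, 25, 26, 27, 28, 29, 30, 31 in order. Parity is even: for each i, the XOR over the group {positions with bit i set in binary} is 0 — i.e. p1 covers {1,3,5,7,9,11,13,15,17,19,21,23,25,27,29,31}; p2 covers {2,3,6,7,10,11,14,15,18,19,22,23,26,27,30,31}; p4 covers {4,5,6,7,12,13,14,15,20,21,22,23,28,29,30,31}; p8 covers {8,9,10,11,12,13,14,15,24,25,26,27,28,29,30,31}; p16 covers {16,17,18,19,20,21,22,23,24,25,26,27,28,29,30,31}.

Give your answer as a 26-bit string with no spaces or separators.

s1 (pos 1,3,5,7,9,11,13,15,17,19,21,23,25,27,29,31): 1⊕0⊕1⊕0⊕0⊕0⊕1⊕1⊕0⊕1⊕0⊕0⊕1⊕0⊕0⊕0 = 0
s2 (pos 2,3,6,7,10,11,14,15,18,19,22,23,26,27,30,31): 0⊕0⊕1⊕0⊕1⊕0⊕1⊕1⊕1⊕1⊕1⊕0⊕1⊕0⊕0⊕0 = 0
s4 (pos 4,5,6,7,12,13,14,15,20,21,22,23,28,29,30,31): 1⊕1⊕1⊕0⊕0⊕1⊕1⊕1⊕1⊕0⊕1⊕0⊕1⊕0⊕0⊕0 = 1
s8 (pos 8,9,10,11,12,13,14,15,24,25,26,27,28,29,30,31): 0⊕0⊕1⊕0⊕0⊕1⊕1⊕1⊕1⊕1⊕1⊕0⊕1⊕0⊕0⊕0 = 0
s16 (pos 16,17,18,19,20,21,22,23,24,25,26,27,28,29,30,31): 1⊕0⊕1⊕1⊕1⊕0⊕1⊕0⊕1⊕1⊕1⊕0⊕1⊕0⊕0⊕0 = 1
Syndrome s16…s1 = 10100 → error at position 20.
Flip position 20: 1001110001001111011101011101000 → 1001110001001111011001011101000
Read data bits from positions 3,5,6,7,9,10,11,12,13,14,15,17,18,19,20,21,22,23,24,25,26,27,28,29,30,31: 01100100111011001011101000

01100100111011001011101000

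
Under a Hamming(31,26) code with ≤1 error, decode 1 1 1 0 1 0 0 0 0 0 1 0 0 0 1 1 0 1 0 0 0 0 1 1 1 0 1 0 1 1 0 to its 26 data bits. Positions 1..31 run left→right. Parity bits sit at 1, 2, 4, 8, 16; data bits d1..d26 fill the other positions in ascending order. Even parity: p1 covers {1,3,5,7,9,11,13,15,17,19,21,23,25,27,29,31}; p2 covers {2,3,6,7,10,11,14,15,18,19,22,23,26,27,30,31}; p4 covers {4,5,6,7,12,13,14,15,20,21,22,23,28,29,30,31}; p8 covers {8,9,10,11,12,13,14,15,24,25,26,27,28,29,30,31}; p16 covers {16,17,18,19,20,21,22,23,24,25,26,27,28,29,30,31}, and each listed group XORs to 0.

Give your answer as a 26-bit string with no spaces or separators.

11000010101010000111010110

s1 (pos 1,3,5,7,9,11,13,15,17,19,21,23,25,27,29,31): 1⊕1⊕1⊕0⊕0⊕1⊕0⊕1⊕0⊕0⊕0⊕1⊕1⊕1⊕1⊕0 = 1
s2 (pos 2,3,6,7,10,11,14,15,18,19,22,23,26,27,30,31): 1⊕1⊕0⊕0⊕0⊕1⊕0⊕1⊕1⊕0⊕0⊕1⊕0⊕1⊕1⊕0 = 0
s4 (pos 4,5,6,7,12,13,14,15,20,21,22,23,28,29,30,31): 0⊕1⊕0⊕0⊕0⊕0⊕0⊕1⊕0⊕0⊕0⊕1⊕0⊕1⊕1⊕0 = 1
s8 (pos 8,9,10,11,12,13,14,15,24,25,26,27,28,29,30,31): 0⊕0⊕0⊕1⊕0⊕0⊕0⊕1⊕1⊕1⊕0⊕1⊕0⊕1⊕1⊕0 = 1
s16 (pos 16,17,18,19,20,21,22,23,24,25,26,27,28,29,30,31): 1⊕0⊕1⊕0⊕0⊕0⊕0⊕1⊕1⊕1⊕0⊕1⊕0⊕1⊕1⊕0 = 0
Syndrome s16…s1 = 01101 → error at position 13.
Flip position 13: 1110100000100011010000111010110 → 1110100000101011010000111010110
Read data bits from positions 3,5,6,7,9,10,11,12,13,14,15,17,18,19,20,21,22,23,24,25,26,27,28,29,30,31: 11000010101010000111010110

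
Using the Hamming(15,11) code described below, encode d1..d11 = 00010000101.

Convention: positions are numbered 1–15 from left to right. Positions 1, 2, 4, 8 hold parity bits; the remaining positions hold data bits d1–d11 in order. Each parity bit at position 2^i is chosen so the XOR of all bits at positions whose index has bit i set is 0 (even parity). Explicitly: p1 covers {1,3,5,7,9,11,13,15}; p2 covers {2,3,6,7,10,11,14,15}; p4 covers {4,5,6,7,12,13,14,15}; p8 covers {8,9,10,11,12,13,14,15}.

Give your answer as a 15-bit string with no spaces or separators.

100100100000101

Place data at non-parity positions: p1 p2 0 p4 0 0 1 p8 0 0 0 0 1 0 1
p1 (pos 1,3,5,7,9,11,13,15): XOR of data positions = 0⊕0⊕1⊕0⊕0⊕1⊕1 = 1
p2 (pos 2,3,6,7,10,11,14,15): XOR of data positions = 0⊕0⊕1⊕0⊕0⊕0⊕1 = 0
p4 (pos 4,5,6,7,12,13,14,15): XOR of data positions = 0⊕0⊕1⊕0⊕1⊕0⊕1 = 1
p8 (pos 8,9,10,11,12,13,14,15): XOR of data positions = 0⊕0⊕0⊕0⊕1⊕0⊕1 = 0
Codeword: 100100100000101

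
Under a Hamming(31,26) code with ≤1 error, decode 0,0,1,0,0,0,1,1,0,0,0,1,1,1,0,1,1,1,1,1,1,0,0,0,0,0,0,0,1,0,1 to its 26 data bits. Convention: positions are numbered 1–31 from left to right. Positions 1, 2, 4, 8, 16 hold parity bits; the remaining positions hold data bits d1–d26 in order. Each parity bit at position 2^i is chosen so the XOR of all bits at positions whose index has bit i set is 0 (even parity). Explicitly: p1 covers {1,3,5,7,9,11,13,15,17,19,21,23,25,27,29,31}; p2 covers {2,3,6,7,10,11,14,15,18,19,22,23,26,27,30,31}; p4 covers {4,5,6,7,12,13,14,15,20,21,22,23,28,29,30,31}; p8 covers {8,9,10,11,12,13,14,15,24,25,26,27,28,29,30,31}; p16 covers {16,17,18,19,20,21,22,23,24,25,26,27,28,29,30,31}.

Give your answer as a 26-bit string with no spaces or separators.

10010001110111110000000101

s1 (pos 1,3,5,7,9,11,13,15,17,19,21,23,25,27,29,31): 0⊕1⊕0⊕1⊕0⊕0⊕1⊕0⊕1⊕1⊕1⊕0⊕0⊕0⊕1⊕1 = 0
s2 (pos 2,3,6,7,10,11,14,15,18,19,22,23,26,27,30,31): 0⊕1⊕0⊕1⊕0⊕0⊕1⊕0⊕1⊕1⊕0⊕0⊕0⊕0⊕0⊕1 = 0
s4 (pos 4,5,6,7,12,13,14,15,20,21,22,23,28,29,30,31): 0⊕0⊕0⊕1⊕1⊕1⊕1⊕0⊕1⊕1⊕0⊕0⊕0⊕1⊕0⊕1 = 0
s8 (pos 8,9,10,11,12,13,14,15,24,25,26,27,28,29,30,31): 1⊕0⊕0⊕0⊕1⊕1⊕1⊕0⊕0⊕0⊕0⊕0⊕0⊕1⊕0⊕1 = 0
s16 (pos 16,17,18,19,20,21,22,23,24,25,26,27,28,29,30,31): 1⊕1⊕1⊕1⊕1⊕1⊕0⊕0⊕0⊕0⊕0⊕0⊕0⊕1⊕0⊕1 = 0
Syndrome s16…s1 = 00000 → no error.
Read data bits from positions 3,5,6,7,9,10,11,12,13,14,15,17,18,19,20,21,22,23,24,25,26,27,28,29,30,31: 10010001110111110000000101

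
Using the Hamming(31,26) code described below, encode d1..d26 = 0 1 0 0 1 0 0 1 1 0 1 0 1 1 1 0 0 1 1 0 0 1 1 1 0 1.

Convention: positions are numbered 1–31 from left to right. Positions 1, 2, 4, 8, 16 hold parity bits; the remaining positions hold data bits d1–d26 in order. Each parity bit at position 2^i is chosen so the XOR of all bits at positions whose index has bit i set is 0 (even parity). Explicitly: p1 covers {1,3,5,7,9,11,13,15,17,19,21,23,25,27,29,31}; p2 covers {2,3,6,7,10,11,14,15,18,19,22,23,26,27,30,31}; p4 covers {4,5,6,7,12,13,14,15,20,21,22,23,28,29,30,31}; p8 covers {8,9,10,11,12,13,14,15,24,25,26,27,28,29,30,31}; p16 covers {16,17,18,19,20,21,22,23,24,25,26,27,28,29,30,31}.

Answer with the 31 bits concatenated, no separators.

Place data at non-parity positions: p1 p2 0 p4 1 0 0 p8 1 0 0 1 1 0 1 p16 0 1 1 1 0 0 1 1 0 0 1 1 1 0 1
p1 (pos 1,3,5,7,9,11,13,15,17,19,21,23,25,27,29,31): XOR of data positions = 0⊕1⊕0⊕1⊕0⊕1⊕1⊕0⊕1⊕0⊕1⊕0⊕1⊕1⊕1 = 1
p2 (pos 2,3,6,7,10,11,14,15,18,19,22,23,26,27,30,31): XOR of data positions = 0⊕0⊕0⊕0⊕0⊕0⊕1⊕1⊕1⊕0⊕1⊕0⊕1⊕0⊕1 = 0
p4 (pos 4,5,6,7,12,13,14,15,20,21,22,23,28,29,30,31): XOR of data positions = 1⊕0⊕0⊕1⊕1⊕0⊕1⊕1⊕0⊕0⊕1⊕1⊕1⊕0⊕1 = 1
p8 (pos 8,9,10,11,12,13,14,15,24,25,26,27,28,29,30,31): XOR of data positions = 1⊕0⊕0⊕1⊕1⊕0⊕1⊕1⊕0⊕0⊕1⊕1⊕1⊕0⊕1 = 1
p16 (pos 16,17,18,19,20,21,22,23,24,25,26,27,28,29,30,31): XOR of data positions = 0⊕1⊕1⊕1⊕0⊕0⊕1⊕1⊕0⊕0⊕1⊕1⊕1⊕0⊕1 = 1
Codeword: 1001100110011011011100110011101

1001100110011011011100110011101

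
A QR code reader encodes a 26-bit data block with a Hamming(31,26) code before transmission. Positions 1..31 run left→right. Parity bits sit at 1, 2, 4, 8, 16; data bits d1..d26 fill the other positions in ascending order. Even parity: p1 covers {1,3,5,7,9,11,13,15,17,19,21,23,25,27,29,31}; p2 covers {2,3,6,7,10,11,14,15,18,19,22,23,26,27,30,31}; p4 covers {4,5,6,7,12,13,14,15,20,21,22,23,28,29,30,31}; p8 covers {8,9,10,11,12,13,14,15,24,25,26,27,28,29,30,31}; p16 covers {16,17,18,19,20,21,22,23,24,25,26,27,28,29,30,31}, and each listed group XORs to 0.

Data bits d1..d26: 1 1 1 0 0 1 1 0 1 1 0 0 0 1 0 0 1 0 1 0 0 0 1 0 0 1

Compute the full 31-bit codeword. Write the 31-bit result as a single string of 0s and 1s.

Place data at non-parity positions: p1 p2 1 p4 1 1 0 p8 0 1 1 0 1 1 0 p16 0 0 1 0 0 1 0 1 0 0 0 1 0 0 1
p1 (pos 1,3,5,7,9,11,13,15,17,19,21,23,25,27,29,31): XOR of data positions = 1⊕1⊕0⊕0⊕1⊕1⊕0⊕0⊕1⊕0⊕0⊕0⊕0⊕0⊕1 = 0
p2 (pos 2,3,6,7,10,11,14,15,18,19,22,23,26,27,30,31): XOR of data positions = 1⊕1⊕0⊕1⊕1⊕1⊕0⊕0⊕1⊕1⊕0⊕0⊕0⊕0⊕1 = 0
p4 (pos 4,5,6,7,12,13,14,15,20,21,22,23,28,29,30,31): XOR of data positions = 1⊕1⊕0⊕0⊕1⊕1⊕0⊕0⊕0⊕1⊕0⊕1⊕0⊕0⊕1 = 1
p8 (pos 8,9,10,11,12,13,14,15,24,25,26,27,28,29,30,31): XOR of data positions = 0⊕1⊕1⊕0⊕1⊕1⊕0⊕1⊕0⊕0⊕0⊕1⊕0⊕0⊕1 = 1
p16 (pos 16,17,18,19,20,21,22,23,24,25,26,27,28,29,30,31): XOR of data positions = 0⊕0⊕1⊕0⊕0⊕1⊕0⊕1⊕0⊕0⊕0⊕1⊕0⊕0⊕1 = 1
Codeword: 0011110101101101001001010001001

0011110101101101001001010001001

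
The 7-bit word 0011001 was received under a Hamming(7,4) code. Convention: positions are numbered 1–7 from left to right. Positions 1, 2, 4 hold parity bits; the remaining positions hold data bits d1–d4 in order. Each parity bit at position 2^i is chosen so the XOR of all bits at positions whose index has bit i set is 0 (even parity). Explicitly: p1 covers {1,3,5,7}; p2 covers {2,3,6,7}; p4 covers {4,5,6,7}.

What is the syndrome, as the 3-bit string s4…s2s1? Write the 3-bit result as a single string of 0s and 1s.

000

s1 (pos 1,3,5,7): 0⊕1⊕0⊕1 = 0
s2 (pos 2,3,6,7): 0⊕1⊕0⊕1 = 0
s4 (pos 4,5,6,7): 1⊕0⊕0⊕1 = 0
Syndrome s4…s1 = 000 → no error.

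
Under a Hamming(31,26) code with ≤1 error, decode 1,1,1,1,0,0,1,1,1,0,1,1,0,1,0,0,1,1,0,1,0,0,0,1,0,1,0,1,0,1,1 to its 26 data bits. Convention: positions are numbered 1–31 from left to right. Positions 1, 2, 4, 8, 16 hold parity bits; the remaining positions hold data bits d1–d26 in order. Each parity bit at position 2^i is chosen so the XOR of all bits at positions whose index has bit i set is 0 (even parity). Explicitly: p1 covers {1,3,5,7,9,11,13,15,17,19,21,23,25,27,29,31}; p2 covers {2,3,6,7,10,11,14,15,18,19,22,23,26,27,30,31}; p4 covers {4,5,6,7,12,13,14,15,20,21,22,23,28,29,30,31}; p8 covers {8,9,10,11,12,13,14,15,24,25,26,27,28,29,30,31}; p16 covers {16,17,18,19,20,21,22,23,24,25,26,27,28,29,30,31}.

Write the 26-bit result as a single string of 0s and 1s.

s1 (pos 1,3,5,7,9,11,13,15,17,19,21,23,25,27,29,31): 1⊕1⊕0⊕1⊕1⊕1⊕0⊕0⊕1⊕0⊕0⊕0⊕0⊕0⊕0⊕1 = 1
s2 (pos 2,3,6,7,10,11,14,15,18,19,22,23,26,27,30,31): 1⊕1⊕0⊕1⊕0⊕1⊕1⊕0⊕1⊕0⊕0⊕0⊕1⊕0⊕1⊕1 = 1
s4 (pos 4,5,6,7,12,13,14,15,20,21,22,23,28,29,30,31): 1⊕0⊕0⊕1⊕1⊕0⊕1⊕0⊕1⊕0⊕0⊕0⊕1⊕0⊕1⊕1 = 0
s8 (pos 8,9,10,11,12,13,14,15,24,25,26,27,28,29,30,31): 1⊕1⊕0⊕1⊕1⊕0⊕1⊕0⊕1⊕0⊕1⊕0⊕1⊕0⊕1⊕1 = 0
s16 (pos 16,17,18,19,20,21,22,23,24,25,26,27,28,29,30,31): 0⊕1⊕1⊕0⊕1⊕0⊕0⊕0⊕1⊕0⊕1⊕0⊕1⊕0⊕1⊕1 = 0
Syndrome s16…s1 = 00011 → error at position 3.
Flip position 3: 1111001110110100110100010101011 → 1101001110110100110100010101011
Read data bits from positions 3,5,6,7,9,10,11,12,13,14,15,17,18,19,20,21,22,23,24,25,26,27,28,29,30,31: 00011011010110100010101011

00011011010110100010101011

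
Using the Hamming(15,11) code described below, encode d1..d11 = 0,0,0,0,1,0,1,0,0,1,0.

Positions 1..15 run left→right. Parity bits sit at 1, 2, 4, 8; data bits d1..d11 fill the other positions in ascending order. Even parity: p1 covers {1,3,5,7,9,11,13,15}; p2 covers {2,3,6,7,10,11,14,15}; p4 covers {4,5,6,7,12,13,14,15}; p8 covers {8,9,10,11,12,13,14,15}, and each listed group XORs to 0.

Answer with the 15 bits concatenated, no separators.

Place data at non-parity positions: p1 p2 0 p4 0 0 0 p8 1 0 1 0 0 1 0
p1 (pos 1,3,5,7,9,11,13,15): XOR of data positions = 0⊕0⊕0⊕1⊕1⊕0⊕0 = 0
p2 (pos 2,3,6,7,10,11,14,15): XOR of data positions = 0⊕0⊕0⊕0⊕1⊕1⊕0 = 0
p4 (pos 4,5,6,7,12,13,14,15): XOR of data positions = 0⊕0⊕0⊕0⊕0⊕1⊕0 = 1
p8 (pos 8,9,10,11,12,13,14,15): XOR of data positions = 1⊕0⊕1⊕0⊕0⊕1⊕0 = 1
Codeword: 000100011010010

000100011010010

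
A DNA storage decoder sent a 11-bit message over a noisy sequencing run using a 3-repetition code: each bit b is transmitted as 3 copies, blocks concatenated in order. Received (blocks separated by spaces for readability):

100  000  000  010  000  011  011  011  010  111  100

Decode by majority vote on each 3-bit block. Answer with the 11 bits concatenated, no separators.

00000111010

Block 1 (100): 1 one → 0
Block 2 (000): 0 ones → 0
Block 3 (000): 0 ones → 0
Block 4 (010): 1 one → 0
Block 5 (000): 0 ones → 0
Block 6 (011): 2 ones → 1
Block 7 (011): 2 ones → 1
Block 8 (011): 2 ones → 1
Block 9 (010): 1 one → 0
Block 10 (111): 3 ones → 1
Block 11 (100): 1 one → 0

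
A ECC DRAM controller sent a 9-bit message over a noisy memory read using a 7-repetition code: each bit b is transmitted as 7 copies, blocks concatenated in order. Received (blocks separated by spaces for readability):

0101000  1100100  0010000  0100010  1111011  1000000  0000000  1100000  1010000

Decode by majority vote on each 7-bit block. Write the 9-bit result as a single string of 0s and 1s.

Block 1 (0101000): 2 ones → 0
Block 2 (1100100): 3 ones → 0
Block 3 (0010000): 1 one → 0
Block 4 (0100010): 2 ones → 0
Block 5 (1111011): 6 ones → 1
Block 6 (1000000): 1 one → 0
Block 7 (0000000): 0 ones → 0
Block 8 (1100000): 2 ones → 0
Block 9 (1010000): 2 ones → 0

000010000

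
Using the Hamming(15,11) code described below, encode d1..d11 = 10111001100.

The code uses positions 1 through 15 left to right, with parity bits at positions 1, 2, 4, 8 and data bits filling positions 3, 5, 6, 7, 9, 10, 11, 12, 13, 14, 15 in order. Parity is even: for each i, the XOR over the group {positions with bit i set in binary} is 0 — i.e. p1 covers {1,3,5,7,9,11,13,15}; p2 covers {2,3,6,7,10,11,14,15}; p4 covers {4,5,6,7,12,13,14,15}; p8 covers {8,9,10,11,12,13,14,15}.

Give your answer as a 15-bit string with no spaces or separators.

Place data at non-parity positions: p1 p2 1 p4 0 1 1 p8 1 0 0 1 1 0 0
p1 (pos 1,3,5,7,9,11,13,15): XOR of data positions = 1⊕0⊕1⊕1⊕0⊕1⊕0 = 0
p2 (pos 2,3,6,7,10,11,14,15): XOR of data positions = 1⊕1⊕1⊕0⊕0⊕0⊕0 = 1
p4 (pos 4,5,6,7,12,13,14,15): XOR of data positions = 0⊕1⊕1⊕1⊕1⊕0⊕0 = 0
p8 (pos 8,9,10,11,12,13,14,15): XOR of data positions = 1⊕0⊕0⊕1⊕1⊕0⊕0 = 1
Codeword: 011001111001100

011001111001100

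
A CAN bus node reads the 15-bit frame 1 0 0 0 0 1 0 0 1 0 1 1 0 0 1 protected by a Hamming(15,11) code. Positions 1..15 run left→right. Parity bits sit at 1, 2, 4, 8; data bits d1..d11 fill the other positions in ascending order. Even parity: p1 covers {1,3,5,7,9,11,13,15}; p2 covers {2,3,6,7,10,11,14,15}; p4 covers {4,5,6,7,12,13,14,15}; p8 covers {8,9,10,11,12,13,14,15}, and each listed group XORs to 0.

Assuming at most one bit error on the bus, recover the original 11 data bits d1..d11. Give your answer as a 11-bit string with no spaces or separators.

00001011001

s1 (pos 1,3,5,7,9,11,13,15): 1⊕0⊕0⊕0⊕1⊕1⊕0⊕1 = 0
s2 (pos 2,3,6,7,10,11,14,15): 0⊕0⊕1⊕0⊕0⊕1⊕0⊕1 = 1
s4 (pos 4,5,6,7,12,13,14,15): 0⊕0⊕1⊕0⊕1⊕0⊕0⊕1 = 1
s8 (pos 8,9,10,11,12,13,14,15): 0⊕1⊕0⊕1⊕1⊕0⊕0⊕1 = 0
Syndrome s8…s1 = 0110 → error at position 6.
Flip position 6: 100001001011001 → 100000001011001
Read data bits from positions 3,5,6,7,9,10,11,12,13,14,15: 00001011001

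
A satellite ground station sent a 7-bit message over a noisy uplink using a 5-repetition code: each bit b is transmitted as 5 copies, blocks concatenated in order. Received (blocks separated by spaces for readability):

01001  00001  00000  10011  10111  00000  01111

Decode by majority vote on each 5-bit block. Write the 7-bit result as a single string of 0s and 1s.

0001101

Block 1 (01001): 2 ones → 0
Block 2 (00001): 1 one → 0
Block 3 (00000): 0 ones → 0
Block 4 (10011): 3 ones → 1
Block 5 (10111): 4 ones → 1
Block 6 (00000): 0 ones → 0
Block 7 (01111): 4 ones → 1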